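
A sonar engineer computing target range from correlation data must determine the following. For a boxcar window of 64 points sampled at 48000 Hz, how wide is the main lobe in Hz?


Main lobe width for a rectangular window:
Width = 2 * fs / N
      = 2 * 48000 / 64
      = 96000 / 64
      = 1500.0 Hz

1500.0 Hz


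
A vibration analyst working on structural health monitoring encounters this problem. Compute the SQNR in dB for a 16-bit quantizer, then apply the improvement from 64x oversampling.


Step 1 — baseline SQNR at Nyquist:
SQNR_base = 6.02*N + 1.76
          = 6.02*16 + 1.76
          = 98.08 dB

Step 2 — oversampling processing gain:
G = 10*log10(OSR) = 10*log10(64) = 18.06 dB

Step 3 — total:
SQNR_total = 98.08 + 18.06 = 116.14 dB

Base SQNR = 98.08 dB; oversampled SQNR = 116.14 dB


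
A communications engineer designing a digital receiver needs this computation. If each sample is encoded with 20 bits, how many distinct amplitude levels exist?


Number of quantization levels = 2^N
= 2^20
= 1048576

1048576


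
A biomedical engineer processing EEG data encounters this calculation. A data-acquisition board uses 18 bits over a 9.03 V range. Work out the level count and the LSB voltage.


Step 1 — number of quantization levels:
L = 2^N = 2^18 = 262144

Step 2 — LSB step size:
delta = Vfs / L
      = 9.03 / 262144
      = 3.445e-05 V

Levels = 262144; step size = 3.445e-05 V


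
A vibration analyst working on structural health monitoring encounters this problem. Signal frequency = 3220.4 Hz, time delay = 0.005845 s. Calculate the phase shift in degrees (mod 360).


Phase shift from frequency and time delay:
phi = 360 * f * t_delay
    = 360 * 3220.4 * 0.005845
    = 6776.37 degrees
    mod 360 = 296.37 degrees

296.37 degrees


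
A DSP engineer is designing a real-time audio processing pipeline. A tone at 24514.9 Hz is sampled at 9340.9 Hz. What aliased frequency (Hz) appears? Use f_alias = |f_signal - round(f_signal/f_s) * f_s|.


Compute the nearest integer multiple of fs to the signal:
n = round(24514.9 / 9340.9) = 3
f_alias = |24514.9 - 3 * 9340.9|
        = |24514.9 - 28022.7|
        = 3507.8 Hz

3507.8


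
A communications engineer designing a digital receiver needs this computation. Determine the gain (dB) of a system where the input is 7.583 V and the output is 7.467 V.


Voltage gain in dB:
G = 20 * log10(Vout / Vin)
  = 20 * log10(7.467 / 7.583)
  = 20 * log10(0.984703)
  = 20 * -0.006695
  = -0.13 dB

-0.13 dB


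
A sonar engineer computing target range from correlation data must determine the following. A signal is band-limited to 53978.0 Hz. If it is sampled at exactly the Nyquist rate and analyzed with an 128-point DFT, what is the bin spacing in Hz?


Step 1 — Nyquist sampling rate:
fs = 2 * fmax = 2 * 53978.0 = 107956.0 Hz

Step 2 — DFT bin spacing:
df = fs / N = 107956.0 / 128 = 843.4062 Hz

843.4062 Hz


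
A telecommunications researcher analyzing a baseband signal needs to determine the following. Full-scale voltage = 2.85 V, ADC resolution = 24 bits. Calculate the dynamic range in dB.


Dynamic range from full-scale to LSB:
V_min = V_max / 2^bits = 2.85 / 2^24
DR = 20 * log10(V_max / V_min)
   = 20 * log10(2^24)
   = 20 * 24 * log10(2)
   = 144.49 dB

144.49 dB


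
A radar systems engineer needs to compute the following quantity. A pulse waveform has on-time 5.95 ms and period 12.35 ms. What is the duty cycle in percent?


Duty cycle as a percentage:
DC = (t_on / T) * 100
   = (5.95 / 12.35) * 100
   = 0.481781 * 100
   = 48.18 %

48.18 %


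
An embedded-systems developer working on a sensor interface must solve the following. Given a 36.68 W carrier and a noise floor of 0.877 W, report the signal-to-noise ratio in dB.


SNR in decibels:
SNR = 10 * log10(Ps / Pn)
    = 10 * log10(36.68 / 0.877)
    = 10 * log10(41.8244)
    = 10 * 1.6214
    = 16.21 dB

16.21 dB


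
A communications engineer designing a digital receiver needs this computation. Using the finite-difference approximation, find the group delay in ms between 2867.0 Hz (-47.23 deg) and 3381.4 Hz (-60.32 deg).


Group delay from phase difference:
tau = -d(phi)/d(omega)
d(phi) = -13.09 deg = -0.228464 rad
d(omega) = 2*pi*(3381.4 - 2867.0) = 3232.0705 rad/s
tau = -(-0.228464) / 3232.0705
    = 0.0707 ms

0.0707 ms


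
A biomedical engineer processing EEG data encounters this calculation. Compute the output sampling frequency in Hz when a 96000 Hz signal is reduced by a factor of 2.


Decimation reduces the sample rate:
fs_out = fs_in / M
       = 96000 / 2
       = 48000.0 Hz

48000.0 Hz


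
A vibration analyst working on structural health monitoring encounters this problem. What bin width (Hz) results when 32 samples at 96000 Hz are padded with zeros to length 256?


Frequency resolution after zero-padding:
N_padded = 32 * 8 = 256
df = fs / N_padded
   = 96000 / 256
   = 375.0 Hz

375.0 Hz


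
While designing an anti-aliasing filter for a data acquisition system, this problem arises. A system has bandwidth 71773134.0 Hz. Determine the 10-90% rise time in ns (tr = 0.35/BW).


Rise time from bandwidth relationship:
tr = 0.35 / BW
   = 0.35 / 71773134.0
   = 4.876476482e-09 s
   = 4.8765 ns

4.8765 ns


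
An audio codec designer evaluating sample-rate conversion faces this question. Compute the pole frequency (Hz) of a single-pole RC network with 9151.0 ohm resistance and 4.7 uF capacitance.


Cutoff frequency of a first-order RC filter:
fc = 1 / (2 * pi * R * C)
C = 4.7 uF = 4.7e-06 F
fc = 1 / (2 * pi * 9151.0 * 4.7e-06)
   = 1 / 0.2702379151062
   = 3.700443 Hz

3.700443 Hz


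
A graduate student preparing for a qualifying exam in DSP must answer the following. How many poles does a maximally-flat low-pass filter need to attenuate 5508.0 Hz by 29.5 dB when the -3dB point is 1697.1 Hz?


Butterworth filter order formula:
n = log10(10^(A/10) - 1) / (2 * log10(f_stop/f_pass))
10^(29.5/10) - 1 = 890.2509
f_stop/f_pass = 5508.0 / 1697.1 = 3.2455
n = 2.8844 -> ceil = 3

3


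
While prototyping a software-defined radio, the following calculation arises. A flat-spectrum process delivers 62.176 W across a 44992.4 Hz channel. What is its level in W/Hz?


Power spectral density:
PSD = P / BW
    = 62.176 / 44992.4
    = 0.00138192 W/Hz

0.00138192 W/Hz


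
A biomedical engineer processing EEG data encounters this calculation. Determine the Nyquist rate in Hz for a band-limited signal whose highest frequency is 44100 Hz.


The Nyquist rate is twice the maximum frequency component.
fs_min = 2 * fmax
      = 2 * 44100
      = 88200 Hz

88200


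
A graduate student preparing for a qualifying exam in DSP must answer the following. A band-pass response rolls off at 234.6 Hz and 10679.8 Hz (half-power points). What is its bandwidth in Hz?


Bandwidth is the difference of -3dB frequencies:
BW = f_high - f_low
   = 10679.8 - 234.6
   = 10445.2 Hz

10445.2 Hz


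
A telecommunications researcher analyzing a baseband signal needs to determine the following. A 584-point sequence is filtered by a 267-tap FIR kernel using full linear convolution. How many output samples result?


Linear convolution output length:
L = N + M - 1
  = 584 + 267 - 1
  = 850 samples

850


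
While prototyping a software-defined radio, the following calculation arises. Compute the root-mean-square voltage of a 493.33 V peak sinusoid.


RMS voltage for a sinusoidal waveform:
V_rms = V_peak / sqrt(2)
      = 493.33 / 1.414214
      = 348.837 V

348.837 V


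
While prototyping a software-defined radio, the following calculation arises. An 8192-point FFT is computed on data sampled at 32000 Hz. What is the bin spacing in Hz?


DFT frequency resolution:
df = fs / N
   = 32000 / 8192
   = 3.9062 Hz

3.9062 Hz


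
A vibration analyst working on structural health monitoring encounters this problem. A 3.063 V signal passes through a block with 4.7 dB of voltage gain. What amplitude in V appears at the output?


Output voltage from dB gain:
V_out = V_in * 10^(gain_dB / 20)
      = 3.063 * 10^(4.7 / 20)
      = 3.063 * 1.717908
      = 5.262 V

5.262 V


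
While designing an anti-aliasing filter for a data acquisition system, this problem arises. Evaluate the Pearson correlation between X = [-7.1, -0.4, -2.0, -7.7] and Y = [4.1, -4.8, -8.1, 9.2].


Pearson correlation coefficient (population):
r = cov(X,Y) / (std(X) * std(Y))
Mean X = -4.3, Mean Y = 0.1
Cov(X,Y) = -20.0275
Std(X) = 3.158322, Std(Y) = 6.893113
r = -0.9199

-0.9199


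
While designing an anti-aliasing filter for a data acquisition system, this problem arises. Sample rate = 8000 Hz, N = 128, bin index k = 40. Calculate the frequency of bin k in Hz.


Frequency of DFT bin k:
f_k = k * fs / N
    = 40 * 8000 / 128
    = 320000 / 128
    = 2500.0 Hz

2500.0 Hz


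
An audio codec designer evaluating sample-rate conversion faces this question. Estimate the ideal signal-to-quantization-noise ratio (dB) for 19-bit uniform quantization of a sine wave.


Theoretical SNR for a full-scale sinusoid:
SNR = 6.02 * N + 1.76
    = 6.02 * 19 + 1.76
    = 114.38 + 1.76
    = 116.14 dB

116.14 dB


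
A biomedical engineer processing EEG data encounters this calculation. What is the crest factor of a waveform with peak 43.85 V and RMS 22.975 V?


Crest factor is the ratio of peak to RMS:
CF = V_peak / V_rms
   = 43.85 / 22.975
   = 1.9086

1.9086


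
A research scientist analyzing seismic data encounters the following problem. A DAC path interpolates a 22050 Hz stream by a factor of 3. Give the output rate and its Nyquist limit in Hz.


Step 1 — output sample rate after interpolation by L:
fs_out = L * fs_in = 3 * 22050 = 66150 Hz

Step 2 — Nyquist frequency of the output stream:
f_Nyq = fs_out / 2 = 66150 / 2 = 33075.0 Hz

fs_out = 66150 Hz; f_Nyquist = 33075.0 Hz


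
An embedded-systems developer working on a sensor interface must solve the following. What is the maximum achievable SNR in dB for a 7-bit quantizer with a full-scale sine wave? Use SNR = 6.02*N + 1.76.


Theoretical SNR for a full-scale sinusoid:
SNR = 6.02 * N + 1.76
    = 6.02 * 7 + 1.76
    = 42.14 + 1.76
    = 43.9 dB

43.9 dB


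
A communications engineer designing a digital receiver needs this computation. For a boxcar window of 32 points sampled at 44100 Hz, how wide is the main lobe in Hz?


Main lobe width for a rectangular window:
Width = 2 * fs / N
      = 2 * 44100 / 32
      = 88200 / 32
      = 2756.25 Hz

2756.25 Hz


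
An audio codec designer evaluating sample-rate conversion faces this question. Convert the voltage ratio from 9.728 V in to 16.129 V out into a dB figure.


Voltage gain in dB:
G = 20 * log10(Vout / Vin)
  = 20 * log10(16.129 / 9.728)
  = 20 * log10(1.657998)
  = 20 * 0.219584
  = 4.39 dB

4.39 dB


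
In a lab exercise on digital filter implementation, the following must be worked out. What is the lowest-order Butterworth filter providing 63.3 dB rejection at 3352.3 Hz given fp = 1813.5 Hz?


Butterworth filter order formula:
n = log10(10^(A/10) - 1) / (2 * log10(f_stop/f_pass))
10^(63.3/10) - 1 = 2137961.0895
f_stop/f_pass = 3352.3 / 1813.5 = 1.8485
n = 11.8617 -> ceil = 12

12


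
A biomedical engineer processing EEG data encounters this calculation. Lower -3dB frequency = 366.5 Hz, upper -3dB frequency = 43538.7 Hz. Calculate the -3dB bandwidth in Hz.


Bandwidth is the difference of -3dB frequencies:
BW = f_high - f_low
   = 43538.7 - 366.5
   = 43172.2 Hz

43172.2 Hz


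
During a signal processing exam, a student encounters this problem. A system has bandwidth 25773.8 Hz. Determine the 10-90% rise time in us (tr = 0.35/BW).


Rise time from bandwidth relationship:
tr = 0.35 / BW
   = 0.35 / 25773.8
   = 1.357968169e-05 s
   = 13.5797 us

13.5797 us


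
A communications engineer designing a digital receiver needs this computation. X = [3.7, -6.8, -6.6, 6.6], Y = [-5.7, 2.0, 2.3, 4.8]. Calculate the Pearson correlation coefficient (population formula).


Pearson correlation coefficient (population):
r = cov(X,Y) / (std(X) * std(Y))
Mean X = -0.775, Mean Y = 0.85
Cov(X,Y) = -3.88875
Std(X) = 6.013474, Std(Y) = 3.934781
r = -0.1643

-0.1643


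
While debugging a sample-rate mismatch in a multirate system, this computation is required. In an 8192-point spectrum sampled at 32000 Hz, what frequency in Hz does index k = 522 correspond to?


Frequency of DFT bin k:
f_k = k * fs / N
    = 522 * 32000 / 8192
    = 16704000 / 8192
    = 2039.062 Hz

2039.062 Hz


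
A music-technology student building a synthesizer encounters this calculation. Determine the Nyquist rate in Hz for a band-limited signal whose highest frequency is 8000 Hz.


The Nyquist rate is twice the maximum frequency component.
fs_min = 2 * fmax
      = 2 * 8000
      = 16000 Hz

16000


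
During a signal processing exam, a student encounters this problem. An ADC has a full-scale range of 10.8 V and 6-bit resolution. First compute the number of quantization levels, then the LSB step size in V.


Step 1 — number of quantization levels:
L = 2^N = 2^6 = 64

Step 2 — LSB step size:
delta = Vfs / L
      = 10.8 / 64
      = 0.16875 V

Levels = 64; step size = 0.16875 V


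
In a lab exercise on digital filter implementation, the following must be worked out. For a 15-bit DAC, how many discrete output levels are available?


Number of quantization levels = 2^N
= 2^15
= 32768

32768


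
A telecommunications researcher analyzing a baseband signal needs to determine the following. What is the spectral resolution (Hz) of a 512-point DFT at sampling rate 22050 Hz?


DFT frequency resolution:
df = fs / N
   = 22050 / 512
   = 43.0664 Hz

43.0664 Hz


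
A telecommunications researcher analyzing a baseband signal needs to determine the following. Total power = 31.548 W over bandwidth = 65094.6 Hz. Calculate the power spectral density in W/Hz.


Power spectral density:
PSD = P / BW
    = 31.548 / 65094.6
    = 0.00048465 W/Hz

0.00048465 W/Hz


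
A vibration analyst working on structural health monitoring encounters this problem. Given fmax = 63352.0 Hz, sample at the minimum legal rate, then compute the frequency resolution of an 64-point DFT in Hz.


Step 1 — Nyquist sampling rate:
fs = 2 * fmax = 2 * 63352.0 = 126704.0 Hz

Step 2 — DFT bin spacing:
df = fs / N = 126704.0 / 64 = 1979.75 Hz

1979.75 Hz


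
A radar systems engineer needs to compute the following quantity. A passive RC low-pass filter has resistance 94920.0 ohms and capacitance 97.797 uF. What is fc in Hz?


Cutoff frequency of a first-order RC filter:
fc = 1 / (2 * pi * R * C)
C = 97.797 uF = 9.7797e-05 F
fc = 1 / (2 * pi * 94920.0 * 9.7797e-05)
   = 1 / 58.326125847314
   = 0.017145 Hz

0.017145 Hz


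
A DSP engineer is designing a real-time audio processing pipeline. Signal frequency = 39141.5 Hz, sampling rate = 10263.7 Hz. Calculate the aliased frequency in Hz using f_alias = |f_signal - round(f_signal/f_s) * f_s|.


Compute the nearest integer multiple of fs to the signal:
n = round(39141.5 / 10263.7) = 4
f_alias = |39141.5 - 4 * 10263.7|
        = |39141.5 - 41054.8|
        = 1913.3 Hz

1913.3


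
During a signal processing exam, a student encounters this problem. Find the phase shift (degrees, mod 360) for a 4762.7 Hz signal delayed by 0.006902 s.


Phase shift from frequency and time delay:
phi = 360 * f * t_delay
    = 360 * 4762.7 * 0.006902
    = 11833.98 degrees
    mod 360 = 313.98 degrees

313.98 degrees


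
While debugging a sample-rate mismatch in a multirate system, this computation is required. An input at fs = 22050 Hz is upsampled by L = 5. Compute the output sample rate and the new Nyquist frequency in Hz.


Step 1 — output sample rate after interpolation by L:
fs_out = L * fs_in = 5 * 22050 = 110250 Hz

Step 2 — Nyquist frequency of the output stream:
f_Nyq = fs_out / 2 = 110250 / 2 = 55125.0 Hz

fs_out = 110250 Hz; f_Nyquist = 55125.0 Hz


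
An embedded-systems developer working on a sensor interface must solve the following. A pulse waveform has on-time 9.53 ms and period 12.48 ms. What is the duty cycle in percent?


Duty cycle as a percentage:
DC = (t_on / T) * 100
   = (9.53 / 12.48) * 100
   = 0.763622 * 100
   = 76.36 %

76.36 %


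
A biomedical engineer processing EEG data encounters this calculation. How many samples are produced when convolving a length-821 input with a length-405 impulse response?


Linear convolution output length:
L = N + M - 1
  = 821 + 405 - 1
  = 1225 samples

1225


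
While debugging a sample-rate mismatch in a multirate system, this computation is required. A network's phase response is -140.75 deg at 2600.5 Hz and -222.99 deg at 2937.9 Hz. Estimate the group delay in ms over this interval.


Group delay from phase difference:
tau = -d(phi)/d(omega)
d(phi) = -82.24 deg = -1.435359 rad
d(omega) = 2*pi*(2937.9 - 2600.5) = 2119.9467 rad/s
tau = -(-1.435359) / 2119.9467
    = 0.6771 ms

0.6771 ms


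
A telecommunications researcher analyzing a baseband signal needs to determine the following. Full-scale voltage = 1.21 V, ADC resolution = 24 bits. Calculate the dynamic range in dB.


Dynamic range from full-scale to LSB:
V_min = V_max / 2^bits = 1.21 / 2^24
DR = 20 * log10(V_max / V_min)
   = 20 * log10(2^24)
   = 20 * 24 * log10(2)
   = 144.49 dB

144.49 dB


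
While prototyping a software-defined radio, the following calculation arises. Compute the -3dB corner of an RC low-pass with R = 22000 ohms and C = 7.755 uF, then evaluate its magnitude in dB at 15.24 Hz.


Step 1 — cutoff frequency:
fc = 1 / (2*pi*R*C)
C = 7.755 uF = 7.755e-06 F
fc = 1 / (2*pi*22000*7.755e-06)
   = 0.932858 Hz

Step 2 — magnitude at f = 15.24 Hz:
|H(f)| = 1 / sqrt(1 + (f/fc)^2)
f/fc = 15.24 / 0.932858 = 16.336892
|H| = 1 / sqrt(1 + 266.89404) = 0.0610968
|H|_dB = 20*log10(0.0610968) = -24.28 dB

fc = 0.932858 Hz; |H(15.24 Hz)| = -24.28 dB


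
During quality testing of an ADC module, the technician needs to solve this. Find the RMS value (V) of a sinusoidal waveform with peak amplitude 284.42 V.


RMS voltage for a sinusoidal waveform:
V_rms = V_peak / sqrt(2)
      = 284.42 / 1.414214
      = 201.115 V

201.115 V


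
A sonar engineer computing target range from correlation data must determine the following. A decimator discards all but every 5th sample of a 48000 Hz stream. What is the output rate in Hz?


Decimation reduces the sample rate:
fs_out = fs_in / M
       = 48000 / 5
       = 9600.0 Hz

9600.0 Hz


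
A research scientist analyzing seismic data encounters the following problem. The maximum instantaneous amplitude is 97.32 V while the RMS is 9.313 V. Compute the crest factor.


Crest factor is the ratio of peak to RMS:
CF = V_peak / V_rms
   = 97.32 / 9.313
   = 10.4499

10.4499


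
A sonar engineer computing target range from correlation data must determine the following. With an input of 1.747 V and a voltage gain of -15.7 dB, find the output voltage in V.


Output voltage from dB gain:
V_out = V_in * 10^(gain_dB / 20)
      = 1.747 * 10^(-15.7 / 20)
      = 1.747 * 0.164059
      = 0.2866 V

0.2866 V


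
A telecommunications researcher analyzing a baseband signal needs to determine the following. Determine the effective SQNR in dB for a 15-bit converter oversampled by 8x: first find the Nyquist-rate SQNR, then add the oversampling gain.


Step 1 — baseline SQNR at Nyquist:
SQNR_base = 6.02*N + 1.76
          = 6.02*15 + 1.76
          = 92.06 dB

Step 2 — oversampling processing gain:
G = 10*log10(OSR) = 10*log10(8) = 9.03 dB

Step 3 — total:
SQNR_total = 92.06 + 9.03 = 101.09 dB

Base SQNR = 92.06 dB; oversampled SQNR = 101.09 dB


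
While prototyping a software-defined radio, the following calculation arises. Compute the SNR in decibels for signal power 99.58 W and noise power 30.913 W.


SNR in decibels:
SNR = 10 * log10(Ps / Pn)
    = 10 * log10(99.58 / 30.913)
    = 10 * log10(3.2213)
    = 10 * 0.508
    = 5.08 dB

5.08 dB


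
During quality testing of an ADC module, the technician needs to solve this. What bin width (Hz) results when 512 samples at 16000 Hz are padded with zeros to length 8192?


Frequency resolution after zero-padding:
N_padded = 512 * 16 = 8192
df = fs / N_padded
   = 16000 / 8192
   = 1.9531 Hz

1.9531 Hz


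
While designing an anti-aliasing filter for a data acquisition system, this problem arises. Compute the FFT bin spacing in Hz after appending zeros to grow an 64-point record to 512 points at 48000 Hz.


Frequency resolution after zero-padding:
N_padded = 64 * 8 = 512
df = fs / N_padded
   = 48000 / 512
   = 93.75 Hz

93.75 Hz


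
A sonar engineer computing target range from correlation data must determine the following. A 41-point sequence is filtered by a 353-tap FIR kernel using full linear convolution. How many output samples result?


Linear convolution output length:
L = N + M - 1
  = 41 + 353 - 1
  = 393 samples

393


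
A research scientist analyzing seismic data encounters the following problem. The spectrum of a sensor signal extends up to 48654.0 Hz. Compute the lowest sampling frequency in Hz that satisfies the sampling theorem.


The Nyquist rate is twice the maximum frequency component.
fs_min = 2 * fmax
      = 2 * 48654.0
      = 97308.0 Hz

97308.0


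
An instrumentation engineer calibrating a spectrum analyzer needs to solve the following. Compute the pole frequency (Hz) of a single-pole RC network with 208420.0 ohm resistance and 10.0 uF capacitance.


Cutoff frequency of a first-order RC filter:
fc = 1 / (2 * pi * R * C)
C = 10.0 uF = 1e-05 F
fc = 1 / (2 * pi * 208420.0 * 1e-05)
   = 1 / 13.095414817224
   = 0.076363 Hz

0.076363 Hz


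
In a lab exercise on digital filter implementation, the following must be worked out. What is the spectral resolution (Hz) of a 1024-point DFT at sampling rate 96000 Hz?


DFT frequency resolution:
df = fs / N
   = 96000 / 1024
   = 93.75 Hz

93.75 Hz


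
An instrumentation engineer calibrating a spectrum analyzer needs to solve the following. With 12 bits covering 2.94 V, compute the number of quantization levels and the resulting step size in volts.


Step 1 — number of quantization levels:
L = 2^N = 2^12 = 4096

Step 2 — LSB step size:
delta = Vfs / L
      = 2.94 / 4096
      = 0.00071777 V

Levels = 4096; step size = 0.00071777 V


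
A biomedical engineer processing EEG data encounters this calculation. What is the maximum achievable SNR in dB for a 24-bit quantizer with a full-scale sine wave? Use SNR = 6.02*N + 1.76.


Theoretical SNR for a full-scale sinusoid:
SNR = 6.02 * N + 1.76
    = 6.02 * 24 + 1.76
    = 144.48 + 1.76
    = 146.24 dB

146.24 dB


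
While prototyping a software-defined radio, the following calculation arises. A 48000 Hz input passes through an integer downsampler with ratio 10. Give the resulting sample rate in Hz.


Decimation reduces the sample rate:
fs_out = fs_in / M
       = 48000 / 10
       = 4800.0 Hz

4800.0 Hz


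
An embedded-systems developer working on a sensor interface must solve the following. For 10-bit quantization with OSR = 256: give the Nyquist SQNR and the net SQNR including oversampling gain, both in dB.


Step 1 — baseline SQNR at Nyquist:
SQNR_base = 6.02*N + 1.76
          = 6.02*10 + 1.76
          = 61.96 dB

Step 2 — oversampling processing gain:
G = 10*log10(OSR) = 10*log10(256) = 24.08 dB

Step 3 — total:
SQNR_total = 61.96 + 24.08 = 86.04 dB

Base SQNR = 61.96 dB; oversampled SQNR = 86.04 dB


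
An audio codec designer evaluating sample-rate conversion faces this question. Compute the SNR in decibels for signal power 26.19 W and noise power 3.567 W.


SNR in decibels:
SNR = 10 * log10(Ps / Pn)
    = 10 * log10(26.19 / 3.567)
    = 10 * log10(7.3423)
    = 10 * 0.8658
    = 8.66 dB

8.66 dB


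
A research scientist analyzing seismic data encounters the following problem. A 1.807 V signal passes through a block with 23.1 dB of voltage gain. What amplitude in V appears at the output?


Output voltage from dB gain:
V_out = V_in * 10^(gain_dB / 20)
      = 1.807 * 10^(23.1 / 20)
      = 1.807 * 14.28894
      = 25.8201 V

25.8201 V


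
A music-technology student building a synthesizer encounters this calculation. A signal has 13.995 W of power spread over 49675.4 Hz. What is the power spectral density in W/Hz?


Power spectral density:
PSD = P / BW
    = 13.995 / 49675.4
    = 0.00028173 W/Hz

0.00028173 W/Hz


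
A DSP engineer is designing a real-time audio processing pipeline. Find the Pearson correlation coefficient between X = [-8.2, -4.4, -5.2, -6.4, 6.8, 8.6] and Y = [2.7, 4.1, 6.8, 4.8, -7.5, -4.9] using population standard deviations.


Pearson correlation coefficient (population):
r = cov(X,Y) / (std(X) * std(Y))
Mean X = -1.4667, Mean Y = 1.0
Cov(X,Y) = -31.766667
Std(X) = 6.606731, Std(Y) = 5.28583
r = -0.9096

-0.9096


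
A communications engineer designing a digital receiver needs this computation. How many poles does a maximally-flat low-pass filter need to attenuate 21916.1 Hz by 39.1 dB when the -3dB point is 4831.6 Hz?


Butterworth filter order formula:
n = log10(10^(A/10) - 1) / (2 * log10(f_stop/f_pass))
10^(39.1/10) - 1 = 8127.3052
f_stop/f_pass = 21916.1 / 4831.6 = 4.536
n = 2.9771 -> ceil = 3

3


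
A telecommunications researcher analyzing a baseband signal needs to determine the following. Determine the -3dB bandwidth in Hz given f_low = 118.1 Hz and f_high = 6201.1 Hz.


Bandwidth is the difference of -3dB frequencies:
BW = f_high - f_low
   = 6201.1 - 118.1
   = 6083.0 Hz

6083.0 Hz


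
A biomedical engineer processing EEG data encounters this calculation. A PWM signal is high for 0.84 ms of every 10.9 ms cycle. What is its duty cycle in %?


Duty cycle as a percentage:
DC = (t_on / T) * 100
   = (0.84 / 10.9) * 100
   = 0.077064 * 100
   = 7.71 %

7.71 %


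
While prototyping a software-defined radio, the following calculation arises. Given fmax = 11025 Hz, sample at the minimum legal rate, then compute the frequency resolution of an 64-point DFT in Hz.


Step 1 — Nyquist sampling rate:
fs = 2 * fmax = 2 * 11025 = 22050 Hz

Step 2 — DFT bin spacing:
df = fs / N = 22050 / 64 = 344.5312 Hz

344.5312 Hz


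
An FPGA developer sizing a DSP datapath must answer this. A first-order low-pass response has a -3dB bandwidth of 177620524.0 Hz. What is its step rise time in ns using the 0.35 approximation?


Rise time from bandwidth relationship:
tr = 0.35 / BW
   = 0.35 / 177620524.0
   = 1.970493005e-09 s
   = 1.9705 ns

1.9705 ns


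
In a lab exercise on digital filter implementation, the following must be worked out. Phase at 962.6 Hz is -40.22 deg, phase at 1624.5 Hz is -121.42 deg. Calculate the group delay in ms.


Group delay from phase difference:
tau = -d(phi)/d(omega)
d(phi) = -81.2 deg = -1.417207 rad
d(omega) = 2*pi*(1624.5 - 962.6) = 4158.8404 rad/s
tau = -(-1.417207) / 4158.8404
    = 0.3408 ms

0.3408 ms


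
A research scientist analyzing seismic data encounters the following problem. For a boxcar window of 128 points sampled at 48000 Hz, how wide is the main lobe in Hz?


Main lobe width for a rectangular window:
Width = 2 * fs / N
      = 2 * 48000 / 128
      = 96000 / 128
      = 750.0 Hz

750.0 Hz


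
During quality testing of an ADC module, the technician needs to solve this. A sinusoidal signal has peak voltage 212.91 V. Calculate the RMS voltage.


RMS voltage for a sinusoidal waveform:
V_rms = V_peak / sqrt(2)
      = 212.91 / 1.414214
      = 150.55 V

150.55 V


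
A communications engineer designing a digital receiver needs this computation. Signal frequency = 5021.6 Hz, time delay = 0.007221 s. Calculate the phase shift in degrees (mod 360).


Phase shift from frequency and time delay:
phi = 360 * f * t_delay
    = 360 * 5021.6 * 0.007221
    = 13053.95 degrees
    mod 360 = 93.95 degrees

93.95 degrees


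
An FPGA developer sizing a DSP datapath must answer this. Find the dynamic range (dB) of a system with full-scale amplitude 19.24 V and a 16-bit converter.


Dynamic range from full-scale to LSB:
V_min = V_max / 2^bits = 19.24 / 2^16
DR = 20 * log10(V_max / V_min)
   = 20 * log10(2^16)
   = 20 * 16 * log10(2)
   = 96.33 dB

96.33 dB


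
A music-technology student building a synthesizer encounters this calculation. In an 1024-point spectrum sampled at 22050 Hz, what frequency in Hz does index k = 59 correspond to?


Frequency of DFT bin k:
f_k = k * fs / N
    = 59 * 22050 / 1024
    = 1300950 / 1024
    = 1270.459 Hz

1270.459 Hz


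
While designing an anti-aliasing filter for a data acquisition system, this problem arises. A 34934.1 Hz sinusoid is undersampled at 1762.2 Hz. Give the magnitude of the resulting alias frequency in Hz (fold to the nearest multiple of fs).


Compute the nearest integer multiple of fs to the signal:
n = round(34934.1 / 1762.2) = 20
f_alias = |34934.1 - 20 * 1762.2|
        = |34934.1 - 35244.0|
        = 309.9 Hz

309.9


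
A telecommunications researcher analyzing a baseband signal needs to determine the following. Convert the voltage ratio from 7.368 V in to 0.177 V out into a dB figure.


Voltage gain in dB:
G = 20 * log10(Vout / Vin)
  = 20 * log10(0.177 / 7.368)
  = 20 * log10(0.024023)
  = 20 * -1.619376
  = -32.39 dB

-32.39 dB


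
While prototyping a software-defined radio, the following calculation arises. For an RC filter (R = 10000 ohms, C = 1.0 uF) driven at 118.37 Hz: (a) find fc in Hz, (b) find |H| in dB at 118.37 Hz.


Step 1 — cutoff frequency:
fc = 1 / (2*pi*R*C)
C = 1.0 uF = 1e-06 F
fc = 1 / (2*pi*10000*1e-06)
   = 15.9155 Hz

Step 2 — magnitude at f = 118.37 Hz:
|H(f)| = 1 / sqrt(1 + (f/fc)^2)
f/fc = 118.37 / 15.9155 = 7.437404
|H| = 1 / sqrt(1 + 55.314978) = 0.1332564
|H|_dB = 20*log10(0.1332564) = -17.51 dB

fc = 15.9155 Hz; |H(118.37 Hz)| = -17.51 dB


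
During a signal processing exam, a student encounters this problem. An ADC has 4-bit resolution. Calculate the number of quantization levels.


Number of quantization levels = 2^N
= 2^4
= 16

16


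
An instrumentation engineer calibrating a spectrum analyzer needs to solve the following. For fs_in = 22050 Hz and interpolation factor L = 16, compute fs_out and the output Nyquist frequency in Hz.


Step 1 — output sample rate after interpolation by L:
fs_out = L * fs_in = 16 * 22050 = 352800 Hz

Step 2 — Nyquist frequency of the output stream:
f_Nyq = fs_out / 2 = 352800 / 2 = 176400.0 Hz

fs_out = 352800 Hz; f_Nyquist = 176400.0 Hz


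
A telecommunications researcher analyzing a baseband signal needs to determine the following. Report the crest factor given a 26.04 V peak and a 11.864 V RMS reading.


Crest factor is the ratio of peak to RMS:
CF = V_peak / V_rms
   = 26.04 / 11.864
   = 2.1949

2.1949


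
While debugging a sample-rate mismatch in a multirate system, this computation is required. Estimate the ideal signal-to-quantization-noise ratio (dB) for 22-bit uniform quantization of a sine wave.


Theoretical SNR for a full-scale sinusoid:
SNR = 6.02 * N + 1.76
    = 6.02 * 22 + 1.76
    = 132.44 + 1.76
    = 134.2 dB

134.2 dB


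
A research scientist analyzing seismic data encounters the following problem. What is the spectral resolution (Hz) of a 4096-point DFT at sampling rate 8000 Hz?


DFT frequency resolution:
df = fs / N
   = 8000 / 4096
   = 1.9531 Hz

1.9531 Hz


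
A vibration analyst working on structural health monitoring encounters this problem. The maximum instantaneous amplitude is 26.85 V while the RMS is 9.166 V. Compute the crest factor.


Crest factor is the ratio of peak to RMS:
CF = V_peak / V_rms
   = 26.85 / 9.166
   = 2.9293

2.9293


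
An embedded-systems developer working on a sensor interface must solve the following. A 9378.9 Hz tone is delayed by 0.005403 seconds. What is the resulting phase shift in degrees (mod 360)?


Phase shift from frequency and time delay:
phi = 360 * f * t_delay
    = 360 * 9378.9 * 0.005403
    = 18242.71 degrees
    mod 360 = 242.71 degrees

242.71 degrees


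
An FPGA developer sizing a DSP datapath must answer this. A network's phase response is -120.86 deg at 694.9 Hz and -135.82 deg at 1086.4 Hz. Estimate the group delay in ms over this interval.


Group delay from phase difference:
tau = -d(phi)/d(omega)
d(phi) = -14.96 deg = -0.261101 rad
d(omega) = 2*pi*(1086.4 - 694.9) = 2459.867 rad/s
tau = -(-0.261101) / 2459.867
    = 0.1061 ms

0.1061 ms


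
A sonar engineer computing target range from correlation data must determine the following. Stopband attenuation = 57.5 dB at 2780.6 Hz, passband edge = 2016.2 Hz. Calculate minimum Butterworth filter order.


Butterworth filter order formula:
n = log10(10^(A/10) - 1) / (2 * log10(f_stop/f_pass))
10^(57.5/10) - 1 = 562340.3252
f_stop/f_pass = 2780.6 / 2016.2 = 1.3791
n = 20.5938 -> ceil = 21

21


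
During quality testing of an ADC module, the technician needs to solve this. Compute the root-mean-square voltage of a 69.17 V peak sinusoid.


RMS voltage for a sinusoidal waveform:
V_rms = V_peak / sqrt(2)
      = 69.17 / 1.414214
      = 48.911 V

48.911 V


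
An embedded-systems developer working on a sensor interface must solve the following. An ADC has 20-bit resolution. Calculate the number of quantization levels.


Number of quantization levels = 2^N
= 2^20
= 1048576

1048576


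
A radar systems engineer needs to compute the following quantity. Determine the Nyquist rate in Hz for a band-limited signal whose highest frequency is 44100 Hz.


The Nyquist rate is twice the maximum frequency component.
fs_min = 2 * fmax
      = 2 * 44100
      = 88200 Hz

88200


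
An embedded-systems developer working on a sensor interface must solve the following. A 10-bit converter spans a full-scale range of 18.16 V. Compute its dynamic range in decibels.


Dynamic range from full-scale to LSB:
V_min = V_max / 2^bits = 18.16 / 2^10
DR = 20 * log10(V_max / V_min)
   = 20 * log10(2^10)
   = 20 * 10 * log10(2)
   = 60.21 dB

60.21 dB


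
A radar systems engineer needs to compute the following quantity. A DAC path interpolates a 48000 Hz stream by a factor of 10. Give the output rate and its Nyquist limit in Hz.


Step 1 — output sample rate after interpolation by L:
fs_out = L * fs_in = 10 * 48000 = 480000 Hz

Step 2 — Nyquist frequency of the output stream:
f_Nyq = fs_out / 2 = 480000 / 2 = 240000.0 Hz

fs_out = 480000 Hz; f_Nyquist = 240000.0 Hz


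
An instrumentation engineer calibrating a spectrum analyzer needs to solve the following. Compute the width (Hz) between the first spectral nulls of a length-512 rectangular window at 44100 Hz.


Main lobe width for a rectangular window:
Width = 2 * fs / N
      = 2 * 44100 / 512
      = 88200 / 512
      = 172.266 Hz

172.266 Hz


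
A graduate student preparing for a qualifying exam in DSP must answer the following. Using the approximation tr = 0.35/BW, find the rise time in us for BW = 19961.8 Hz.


Rise time from bandwidth relationship:
tr = 0.35 / BW
   = 0.35 / 19961.8
   = 1.753348896e-05 s
   = 17.5335 us

17.5335 us


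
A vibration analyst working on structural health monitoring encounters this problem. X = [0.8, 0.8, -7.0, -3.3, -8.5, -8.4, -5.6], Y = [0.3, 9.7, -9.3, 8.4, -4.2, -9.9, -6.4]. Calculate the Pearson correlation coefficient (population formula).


Pearson correlation coefficient (population):
r = cov(X,Y) / (std(X) * std(Y))
Mean X = -4.4571, Mean Y = -1.6286
Cov(X,Y) = 21.324082
Std(X) = 3.708622, Std(Y) = 7.457252
r = 0.771

0.771


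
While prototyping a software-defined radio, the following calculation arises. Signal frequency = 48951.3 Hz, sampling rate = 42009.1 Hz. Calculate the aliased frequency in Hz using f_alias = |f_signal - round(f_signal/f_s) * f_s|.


Compute the nearest integer multiple of fs to the signal:
n = round(48951.3 / 42009.1) = 1
f_alias = |48951.3 - 1 * 42009.1|
        = |48951.3 - 42009.1|
        = 6942.2 Hz

6942.2


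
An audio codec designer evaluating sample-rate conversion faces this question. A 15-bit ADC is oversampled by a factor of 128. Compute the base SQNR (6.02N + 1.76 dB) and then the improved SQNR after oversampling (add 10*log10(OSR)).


Step 1 — baseline SQNR at Nyquist:
SQNR_base = 6.02*N + 1.76
          = 6.02*15 + 1.76
          = 92.06 dB

Step 2 — oversampling processing gain:
G = 10*log10(OSR) = 10*log10(128) = 21.07 dB

Step 3 — total:
SQNR_total = 92.06 + 21.07 = 113.13 dB

Base SQNR = 92.06 dB; oversampled SQNR = 113.13 dB


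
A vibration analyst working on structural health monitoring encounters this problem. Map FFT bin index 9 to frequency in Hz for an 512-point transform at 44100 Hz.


Frequency of DFT bin k:
f_k = k * fs / N
    = 9 * 44100 / 512
    = 396900 / 512
    = 775.195 Hz

775.195 Hz


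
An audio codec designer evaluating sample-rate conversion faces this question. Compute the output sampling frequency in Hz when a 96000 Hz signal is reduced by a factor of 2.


Decimation reduces the sample rate:
fs_out = fs_in / M
       = 96000 / 2
       = 48000.0 Hz

48000.0 Hz


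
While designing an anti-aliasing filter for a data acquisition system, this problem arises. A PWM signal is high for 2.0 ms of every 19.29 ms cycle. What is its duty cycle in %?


Duty cycle as a percentage:
DC = (t_on / T) * 100
   = (2.0 / 19.29) * 100
   = 0.103681 * 100
   = 10.37 %

10.37 %


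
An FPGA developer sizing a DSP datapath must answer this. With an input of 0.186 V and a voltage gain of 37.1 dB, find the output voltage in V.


Output voltage from dB gain:
V_out = V_in * 10^(gain_dB / 20)
      = 0.186 * 10^(37.1 / 20)
      = 0.186 * 71.614341
      = 13.3203 V

13.3203 V


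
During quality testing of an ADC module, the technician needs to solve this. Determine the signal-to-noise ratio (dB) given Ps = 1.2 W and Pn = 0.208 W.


SNR in decibels:
SNR = 10 * log10(Ps / Pn)
    = 10 * log10(1.2 / 0.208)
    = 10 * log10(5.7692)
    = 10 * 0.7611
    = 7.61 dB

7.61 dB


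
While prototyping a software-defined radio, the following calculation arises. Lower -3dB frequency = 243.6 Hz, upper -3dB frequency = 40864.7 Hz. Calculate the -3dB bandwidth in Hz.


Bandwidth is the difference of -3dB frequencies:
BW = f_high - f_low
   = 40864.7 - 243.6
   = 40621.1 Hz

40621.1 Hz


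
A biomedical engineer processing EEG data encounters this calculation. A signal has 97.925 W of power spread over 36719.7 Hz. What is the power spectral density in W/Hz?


Power spectral density:
PSD = P / BW
    = 97.925 / 36719.7
    = 0.00266682 W/Hz

0.00266682 W/Hz


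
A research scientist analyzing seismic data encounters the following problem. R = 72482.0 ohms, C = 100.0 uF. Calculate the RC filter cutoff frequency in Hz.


Cutoff frequency of a first-order RC filter:
fc = 1 / (2 * pi * R * C)
C = 100.0 uF = 0.0001 F
fc = 1 / (2 * pi * 72482.0 * 0.0001)
   = 1 / 45.541783743499
   = 0.021958 Hz

0.021958 Hz


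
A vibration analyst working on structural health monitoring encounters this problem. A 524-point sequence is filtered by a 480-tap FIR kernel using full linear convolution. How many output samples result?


Linear convolution output length:
L = N + M - 1
  = 524 + 480 - 1
  = 1003 samples

1003


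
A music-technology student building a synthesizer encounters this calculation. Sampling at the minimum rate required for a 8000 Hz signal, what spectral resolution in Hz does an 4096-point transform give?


Step 1 — Nyquist sampling rate:
fs = 2 * fmax = 2 * 8000 = 16000 Hz

Step 2 — DFT bin spacing:
df = fs / N = 16000 / 4096 = 3.9062 Hz

3.9062 Hz


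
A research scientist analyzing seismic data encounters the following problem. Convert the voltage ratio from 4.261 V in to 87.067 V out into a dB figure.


Voltage gain in dB:
G = 20 * log10(Vout / Vin)
  = 20 * log10(87.067 / 4.261)
  = 20 * log10(20.433466)
  = 20 * 1.310342
  = 26.21 dB

26.21 dB
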